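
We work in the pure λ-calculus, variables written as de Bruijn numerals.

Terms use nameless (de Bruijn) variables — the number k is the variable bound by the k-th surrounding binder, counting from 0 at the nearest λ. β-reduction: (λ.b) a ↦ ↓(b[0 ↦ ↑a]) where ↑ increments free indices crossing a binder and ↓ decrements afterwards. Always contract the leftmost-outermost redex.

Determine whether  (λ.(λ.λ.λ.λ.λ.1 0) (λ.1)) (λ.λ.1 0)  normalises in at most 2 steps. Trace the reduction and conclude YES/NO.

Answer: YES — reaches normal form λ.λ.λ.λ.1 0 in 2 ≤ 2 steps

Reduction:
  start: (λ.(λ.λ.λ.λ.λ.1 0) (λ.1)) (λ.λ.1 0)
  →1  (λ.λ.λ.λ.λ.1 0) (λ.λ.λ.1 0)
  →2  λ.λ.λ.λ.1 0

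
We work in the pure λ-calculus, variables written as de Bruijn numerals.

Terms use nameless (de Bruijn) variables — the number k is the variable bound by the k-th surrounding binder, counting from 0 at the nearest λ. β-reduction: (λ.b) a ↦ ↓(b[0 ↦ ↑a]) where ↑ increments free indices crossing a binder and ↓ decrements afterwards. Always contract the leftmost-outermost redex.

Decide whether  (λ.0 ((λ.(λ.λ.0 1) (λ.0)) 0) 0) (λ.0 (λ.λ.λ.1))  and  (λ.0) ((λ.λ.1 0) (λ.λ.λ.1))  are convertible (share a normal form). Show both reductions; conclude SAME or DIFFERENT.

Term A:
  start: (λ.0 ((λ.(λ.λ.0 1) (λ.0)) 0) 0) (λ.0 (λ.λ.λ.1))
  [1] (λ.0 (λ.λ.λ.1)) ((λ.(λ.λ.0 1) (λ.0)) (λ.0 (λ.λ.λ.1))) (λ.0 (λ.λ.λ.1))
  [2] (λ.(λ.λ.0 1) (λ.0)) (λ.0 (λ.λ.λ.1)) (λ.λ.λ.1) (λ.0 (λ.λ.λ.1))
  [3] (λ.λ.0 1) (λ.0) (λ.λ.λ.1) (λ.0 (λ.λ.λ.1))
  [4] (λ.0 (λ.0)) (λ.λ.λ.1) (λ.0 (λ.λ.λ.1))
  [5] (λ.λ.λ.1) (λ.0) (λ.0 (λ.λ.λ.1))
  [6] (λ.λ.1) (λ.0 (λ.λ.λ.1))
  [7] λ.λ.0 (λ.λ.λ.1)

Term B:
  start: (λ.0) ((λ.λ.1 0) (λ.λ.λ.1))
  [1] (λ.λ.1 0) (λ.λ.λ.1)
  [2] λ.(λ.λ.λ.1) 0
  [3] λ.λ.λ.1

Answer: DIFFERENT — A ⇓ λ.λ.0 (λ.λ.λ.1), B ⇓ λ.λ.λ.1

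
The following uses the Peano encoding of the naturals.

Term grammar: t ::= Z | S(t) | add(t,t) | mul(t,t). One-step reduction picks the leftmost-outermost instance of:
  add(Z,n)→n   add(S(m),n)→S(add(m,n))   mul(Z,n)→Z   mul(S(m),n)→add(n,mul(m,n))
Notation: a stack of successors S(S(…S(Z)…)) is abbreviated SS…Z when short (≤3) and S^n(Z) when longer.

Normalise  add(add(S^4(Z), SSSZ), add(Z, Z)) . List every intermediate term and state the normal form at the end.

Answer: normal form = S^7(Z)  (in 14 steps)

Derivation:
  start: add(add(S^4(Z), SSSZ), add(Z, Z))
  step 1: add(S(add(SSSZ, SSSZ)), add(Z, Z))
  step 2: S(add(add(SSSZ, SSSZ), add(Z, Z)))
  step 3: S(add(S(add(SSZ, SSSZ)), add(Z, Z)))
  step 4: S(S(add(add(SSZ, SSSZ), add(Z, Z))))
  step 5: S(S(add(S(add(SZ, SSSZ)), add(Z, Z))))
  step 6: S(S(S(add(add(SZ, SSSZ), add(Z, Z)))))
  step 7: S(S(S(add(S(add(Z, SSSZ)), add(Z, Z)))))
  step 8: S(S(S(S(add(add(Z, SSSZ), add(Z, Z))))))
  step 9: S(S(S(S(add(SSSZ, add(Z, Z))))))
  step 10: S(S(S(S(S(add(SSZ, add(Z, Z)))))))
  step 11: S(S(S(S(S(S(add(SZ, add(Z, Z))))))))
  step 12: S(S(S(S(S(S(S(add(Z, add(Z, Z)))))))))
  step 13: S(S(S(S(S(S(S(add(Z, Z))))))))
  step 14: S^7(Z)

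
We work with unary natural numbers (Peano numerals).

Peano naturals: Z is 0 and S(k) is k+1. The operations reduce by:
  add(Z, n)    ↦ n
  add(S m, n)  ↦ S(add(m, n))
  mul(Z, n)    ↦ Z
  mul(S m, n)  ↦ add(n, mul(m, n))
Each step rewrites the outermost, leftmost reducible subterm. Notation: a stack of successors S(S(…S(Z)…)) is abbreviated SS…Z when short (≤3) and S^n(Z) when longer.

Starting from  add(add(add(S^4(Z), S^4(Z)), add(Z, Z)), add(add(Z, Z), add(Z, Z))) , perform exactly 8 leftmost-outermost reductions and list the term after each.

  start: add(add(add(S^4(Z), S^4(Z)), add(Z, Z)), add(add(Z, Z), add(Z, Z)))
  →1  add(add(S(add(SSSZ, S^4(Z))), add(Z, Z)), add(add(Z, Z), add(Z, Z)))
  →2  add(S(add(add(SSSZ, S^4(Z)), add(Z, Z))), add(add(Z, Z), add(Z, Z)))
  →3  S(add(add(add(SSSZ, S^4(Z)), add(Z, Z)), add(add(Z, Z), add(Z, Z))))
  →4  S(add(add(S(add(SSZ, S^4(Z))), add(Z, Z)), add(add(Z, Z), add(Z, Z))))
  →5  S(add(S(add(add(SSZ, S^4(Z)), add(Z, Z))), add(add(Z, Z), add(Z, Z))))
  →6  S(S(add(add(add(SSZ, S^4(Z)), add(Z, Z)), add(add(Z, Z), add(Z, Z)))))
  →7  S(S(add(add(S(add(SZ, S^4(Z))), add(Z, Z)), add(add(Z, Z), add(Z, Z)))))
  →8  S(S(add(S(add(add(SZ, S^4(Z)), add(Z, Z))), add(add(Z, Z), add(Z, Z)))))

Answer: after 8 steps: S(S(add(S(add(add(SZ, S^4(Z)), add(Z, Z))), add(add(Z, Z), add(Z, Z)))))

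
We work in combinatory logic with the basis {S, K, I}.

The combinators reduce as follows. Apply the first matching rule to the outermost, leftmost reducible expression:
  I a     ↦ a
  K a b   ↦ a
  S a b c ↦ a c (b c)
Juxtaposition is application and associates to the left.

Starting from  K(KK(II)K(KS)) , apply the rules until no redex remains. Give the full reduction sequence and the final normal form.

  start: K(KK(II)K(KS))
  step 1: K(KK(KS))
  step 2: KK

Answer: normal form = KK  (in 2 steps)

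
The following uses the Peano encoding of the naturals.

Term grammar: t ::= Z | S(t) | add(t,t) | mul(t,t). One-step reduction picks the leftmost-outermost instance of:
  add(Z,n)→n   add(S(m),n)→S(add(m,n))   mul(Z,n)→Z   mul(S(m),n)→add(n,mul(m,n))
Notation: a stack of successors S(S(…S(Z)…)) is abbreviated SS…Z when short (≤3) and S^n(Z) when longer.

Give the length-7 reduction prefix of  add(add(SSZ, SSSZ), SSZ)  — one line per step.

Answer: after 7 steps: S(S(S(S(add(SZ, SSZ)))))

Derivation:
  start: add(add(SSZ, SSSZ), SSZ)
  step 1: add(S(add(SZ, SSSZ)), SSZ)
  step 2: S(add(add(SZ, SSSZ), SSZ))
  step 3: S(add(S(add(Z, SSSZ)), SSZ))
  step 4: S(S(add(add(Z, SSSZ), SSZ)))
  step 5: S(S(add(SSSZ, SSZ)))
  step 6: S(S(S(add(SSZ, SSZ))))
  step 7: S(S(S(S(add(SZ, SSZ)))))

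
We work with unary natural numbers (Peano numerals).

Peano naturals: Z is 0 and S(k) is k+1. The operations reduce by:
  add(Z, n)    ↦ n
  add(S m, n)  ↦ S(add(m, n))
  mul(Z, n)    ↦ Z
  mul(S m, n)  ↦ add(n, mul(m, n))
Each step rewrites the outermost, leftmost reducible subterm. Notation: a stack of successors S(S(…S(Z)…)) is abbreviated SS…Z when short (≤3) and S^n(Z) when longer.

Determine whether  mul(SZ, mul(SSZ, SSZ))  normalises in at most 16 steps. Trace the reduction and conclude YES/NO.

Answer: YES — reaches normal form S^4(Z) in 16 ≤ 16 steps

Derivation:
  start: mul(SZ, mul(SSZ, SSZ))
  →1  add(mul(SSZ, SSZ), mul(Z, mul(SSZ, SSZ)))
  →2  add(add(SSZ, mul(SZ, SSZ)), mul(Z, mul(SSZ, SSZ)))
  →3  add(S(add(SZ, mul(SZ, SSZ))), mul(Z, mul(SSZ, SSZ)))
  →4  S(add(add(SZ, mul(SZ, SSZ)), mul(Z, mul(SSZ, SSZ))))
  →5  S(add(S(add(Z, mul(SZ, SSZ))), mul(Z, mul(SSZ, SSZ))))
  →6  S(S(add(add(Z, mul(SZ, SSZ)), mul(Z, mul(SSZ, SSZ)))))
  →7  S(S(add(mul(SZ, SSZ), mul(Z, mul(SSZ, SSZ)))))
  →8  S(S(add(add(SSZ, mul(Z, SSZ)), mul(Z, mul(SSZ, SSZ)))))
  →9  S(S(add(S(add(SZ, mul(Z, SSZ))), mul(Z, mul(SSZ, SSZ)))))
  →10  S(S(S(add(add(SZ, mul(Z, SSZ)), mul(Z, mul(SSZ, SSZ))))))
  →11  S(S(S(add(S(add(Z, mul(Z, SSZ))), mul(Z, mul(SSZ, SSZ))))))
  →12  S(S(S(S(add(add(Z, mul(Z, SSZ)), mul(Z, mul(SSZ, SSZ)))))))
  →13  S(S(S(S(add(mul(Z, SSZ), mul(Z, mul(SSZ, SSZ)))))))
  →14  S(S(S(S(add(Z, mul(Z, mul(SSZ, SSZ)))))))
  →15  S(S(S(S(mul(Z, mul(SSZ, SSZ))))))
  →16  S^4(Z)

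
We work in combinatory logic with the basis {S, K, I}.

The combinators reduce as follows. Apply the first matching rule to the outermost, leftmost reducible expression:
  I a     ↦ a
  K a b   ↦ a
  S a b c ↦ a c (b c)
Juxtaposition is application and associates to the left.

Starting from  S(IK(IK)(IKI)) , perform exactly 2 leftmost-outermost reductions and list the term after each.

  start: S(IK(IK)(IKI))
  step 1: S(K(IK)(IKI))
  step 2: S(IK)

Answer: after 2 steps: S(IK)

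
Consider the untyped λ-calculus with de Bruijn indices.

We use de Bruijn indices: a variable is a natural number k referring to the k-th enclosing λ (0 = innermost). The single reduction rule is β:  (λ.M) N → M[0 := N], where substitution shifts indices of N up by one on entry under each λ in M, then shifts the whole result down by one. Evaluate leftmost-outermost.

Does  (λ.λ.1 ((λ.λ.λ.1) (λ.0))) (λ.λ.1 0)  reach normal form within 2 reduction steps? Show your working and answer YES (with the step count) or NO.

Answer: NO — after 2 steps the term is λ.λ.(λ.λ.λ.1) (λ.0) 0, not yet normal

Reduction:
  start: (λ.λ.1 ((λ.λ.λ.1) (λ.0))) (λ.λ.1 0)
  [1] λ.(λ.λ.1 0) ((λ.λ.λ.1) (λ.0))
  [2] λ.λ.(λ.λ.λ.1) (λ.0) 0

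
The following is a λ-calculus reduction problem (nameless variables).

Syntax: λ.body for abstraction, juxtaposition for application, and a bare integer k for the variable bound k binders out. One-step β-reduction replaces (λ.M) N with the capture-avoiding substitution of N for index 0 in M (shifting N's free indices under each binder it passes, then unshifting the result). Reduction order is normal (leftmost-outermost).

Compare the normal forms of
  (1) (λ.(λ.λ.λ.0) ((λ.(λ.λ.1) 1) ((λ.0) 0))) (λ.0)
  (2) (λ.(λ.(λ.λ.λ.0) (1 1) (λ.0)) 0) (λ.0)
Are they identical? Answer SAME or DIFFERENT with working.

Answer: DIFFERENT — A ⇓ λ.λ.0, B ⇓ λ.0

Derivation:
Term A:
  start: (λ.(λ.λ.λ.0) ((λ.(λ.λ.1) 1) ((λ.0) 0))) (λ.0)
  step 1: (λ.λ.λ.0) ((λ.(λ.λ.1) (λ.0)) ((λ.0) (λ.0)))
  step 2: λ.λ.0

Term B:
  start: (λ.(λ.(λ.λ.λ.0) (1 1) (λ.0)) 0) (λ.0)
  step 1: (λ.(λ.λ.λ.0) ((λ.0) (λ.0)) (λ.0)) (λ.0)
  step 2: (λ.λ.λ.0) ((λ.0) (λ.0)) (λ.0)
  step 3: (λ.λ.0) (λ.0)
  step 4: λ.0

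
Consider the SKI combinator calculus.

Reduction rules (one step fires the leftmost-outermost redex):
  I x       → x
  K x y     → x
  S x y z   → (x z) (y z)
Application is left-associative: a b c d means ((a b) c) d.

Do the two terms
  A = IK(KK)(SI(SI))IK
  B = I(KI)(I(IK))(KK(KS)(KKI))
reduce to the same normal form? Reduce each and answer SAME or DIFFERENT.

Answer: SAME — A ⇓ KK, B ⇓ KK

Derivation:
Term A:
  start: IK(KK)(SI(SI))IK
  →1  K(KK)(SI(SI))IK
  →2  KKIK
  →3  KK

Term B:
  start: I(KI)(I(IK))(KK(KS)(KKI))
  →1  KI(I(IK))(KK(KS)(KKI))
  →2  I(KK(KS)(KKI))
  →3  KK(KS)(KKI)
  →4  K(KKI)
  →5  KK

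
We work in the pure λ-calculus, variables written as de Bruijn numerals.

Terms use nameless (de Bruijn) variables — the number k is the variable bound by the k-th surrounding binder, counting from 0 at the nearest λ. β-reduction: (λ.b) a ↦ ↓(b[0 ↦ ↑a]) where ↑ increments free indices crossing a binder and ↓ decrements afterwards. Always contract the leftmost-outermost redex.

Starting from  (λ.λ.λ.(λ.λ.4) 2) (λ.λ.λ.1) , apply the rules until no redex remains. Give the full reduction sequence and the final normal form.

  start: (λ.λ.λ.(λ.λ.4) 2) (λ.λ.λ.1)
  →1  λ.λ.(λ.λ.λ.λ.λ.1) (λ.λ.λ.1)
  →2  λ.λ.λ.λ.λ.λ.1

Answer: normal form = λ.λ.λ.λ.λ.λ.1  (in 2 steps)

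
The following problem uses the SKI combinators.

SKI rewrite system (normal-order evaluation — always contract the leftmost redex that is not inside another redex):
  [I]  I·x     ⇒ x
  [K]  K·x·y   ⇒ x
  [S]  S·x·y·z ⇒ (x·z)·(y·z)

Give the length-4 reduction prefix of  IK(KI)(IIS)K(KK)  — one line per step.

  start: IK(KI)(IIS)K(KK)
  →1  K(KI)(IIS)K(KK)
  →2  KIK(KK)
  →3  I(KK)
  →4  KK

Answer: after 4 steps: KK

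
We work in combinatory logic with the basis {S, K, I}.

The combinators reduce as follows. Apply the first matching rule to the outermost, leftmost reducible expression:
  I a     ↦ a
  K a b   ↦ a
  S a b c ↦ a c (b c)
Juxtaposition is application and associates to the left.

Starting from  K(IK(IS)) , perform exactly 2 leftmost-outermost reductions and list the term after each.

  start: K(IK(IS))
  [1] K(K(IS))
  [2] K(KS)

Answer: after 2 steps: K(KS)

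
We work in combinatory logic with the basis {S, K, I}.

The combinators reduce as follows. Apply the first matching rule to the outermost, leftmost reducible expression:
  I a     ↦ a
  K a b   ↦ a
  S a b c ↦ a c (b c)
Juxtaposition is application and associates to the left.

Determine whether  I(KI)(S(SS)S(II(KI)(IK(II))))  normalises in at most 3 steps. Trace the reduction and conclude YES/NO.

  start: I(KI)(S(SS)S(II(KI)(IK(II))))
  →1  KI(S(SS)S(II(KI)(IK(II))))
  →2  I

Answer: YES — reaches normal form I in 2 ≤ 3 steps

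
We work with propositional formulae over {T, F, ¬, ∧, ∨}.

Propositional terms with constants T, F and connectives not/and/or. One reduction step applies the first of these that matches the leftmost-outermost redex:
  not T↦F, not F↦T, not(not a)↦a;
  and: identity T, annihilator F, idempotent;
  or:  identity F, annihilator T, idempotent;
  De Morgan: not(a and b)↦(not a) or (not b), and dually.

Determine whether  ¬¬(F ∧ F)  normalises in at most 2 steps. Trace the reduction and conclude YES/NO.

Answer: YES — reaches normal form F in 2 ≤ 2 steps

Derivation:
  start: ¬¬(F ∧ F)
  [1] F ∧ F
  [2] F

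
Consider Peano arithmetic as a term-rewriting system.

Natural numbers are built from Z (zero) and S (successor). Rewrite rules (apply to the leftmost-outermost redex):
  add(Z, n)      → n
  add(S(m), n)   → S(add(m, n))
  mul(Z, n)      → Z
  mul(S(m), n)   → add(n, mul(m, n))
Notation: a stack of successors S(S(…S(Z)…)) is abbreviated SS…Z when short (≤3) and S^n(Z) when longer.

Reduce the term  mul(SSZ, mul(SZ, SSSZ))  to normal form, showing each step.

  start: mul(SSZ, mul(SZ, SSSZ))
  [1] add(mul(SZ, SSSZ), mul(SZ, mul(SZ, SSSZ)))
  [2] add(add(SSSZ, mul(Z, SSSZ)), mul(SZ, mul(SZ, SSSZ)))
  [3] add(S(add(SSZ, mul(Z, SSSZ))), mul(SZ, mul(SZ, SSSZ)))
  [4] S(add(add(SSZ, mul(Z, SSSZ)), mul(SZ, mul(SZ, SSSZ))))
  [5] S(add(S(add(SZ, mul(Z, SSSZ))), mul(SZ, mul(SZ, SSSZ))))
  [6] S(S(add(add(SZ, mul(Z, SSSZ)), mul(SZ, mul(SZ, SSSZ)))))
  [7] S(S(add(S(add(Z, mul(Z, SSSZ))), mul(SZ, mul(SZ, SSSZ)))))
  [8] S(S(S(add(add(Z, mul(Z, SSSZ)), mul(SZ, mul(SZ, SSSZ))))))
  [9] S(S(S(add(mul(Z, SSSZ), mul(SZ, mul(SZ, SSSZ))))))
  [10] S(S(S(add(Z, mul(SZ, mul(SZ, SSSZ))))))
  [11] S(S(S(mul(SZ, mul(SZ, SSSZ)))))
  [12] S(S(S(add(mul(SZ, SSSZ), mul(Z, mul(SZ, SSSZ))))))
  [13] S(S(S(add(add(SSSZ, mul(Z, SSSZ)), mul(Z, mul(SZ, SSSZ))))))
  [14] S(S(S(add(S(add(SSZ, mul(Z, SSSZ))), mul(Z, mul(SZ, SSSZ))))))
  [15] S(S(S(S(add(add(SSZ, mul(Z, SSSZ)), mul(Z, mul(SZ, SSSZ)))))))
  [16] S(S(S(S(add(S(add(SZ, mul(Z, SSSZ))), mul(Z, mul(SZ, SSSZ)))))))
  [17] S(S(S(S(S(add(add(SZ, mul(Z, SSSZ)), mul(Z, mul(SZ, SSSZ))))))))
  [18] S(S(S(S(S(add(S(add(Z, mul(Z, SSSZ))), mul(Z, mul(SZ, SSSZ))))))))
  [19] S(S(S(S(S(S(add(add(Z, mul(Z, SSSZ)), mul(Z, mul(SZ, SSSZ)))))))))
  [20] S(S(S(S(S(S(add(mul(Z, SSSZ), mul(Z, mul(SZ, SSSZ)))))))))
  [21] S(S(S(S(S(S(add(Z, mul(Z, mul(SZ, SSSZ)))))))))
  [22] S(S(S(S(S(S(mul(Z, mul(SZ, SSSZ))))))))
  [23] S^6(Z)

Answer: normal form = S^6(Z)  (in 23 steps)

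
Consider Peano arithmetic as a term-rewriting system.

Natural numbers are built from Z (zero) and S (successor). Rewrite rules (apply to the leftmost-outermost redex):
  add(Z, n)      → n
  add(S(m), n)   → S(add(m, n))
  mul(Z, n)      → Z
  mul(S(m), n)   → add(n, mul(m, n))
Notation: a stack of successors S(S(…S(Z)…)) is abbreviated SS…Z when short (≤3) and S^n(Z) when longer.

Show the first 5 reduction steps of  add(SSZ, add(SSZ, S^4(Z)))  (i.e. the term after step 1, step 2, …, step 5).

Answer: after 5 steps: S(S(S(S(add(Z, S^4(Z))))))

Working:
  start: add(SSZ, add(SSZ, S^4(Z)))
  step 1: S(add(SZ, add(SSZ, S^4(Z))))
  step 2: S(S(add(Z, add(SSZ, S^4(Z)))))
  step 3: S(S(add(SSZ, S^4(Z))))
  step 4: S(S(S(add(SZ, S^4(Z)))))
  step 5: S(S(S(S(add(Z, S^4(Z))))))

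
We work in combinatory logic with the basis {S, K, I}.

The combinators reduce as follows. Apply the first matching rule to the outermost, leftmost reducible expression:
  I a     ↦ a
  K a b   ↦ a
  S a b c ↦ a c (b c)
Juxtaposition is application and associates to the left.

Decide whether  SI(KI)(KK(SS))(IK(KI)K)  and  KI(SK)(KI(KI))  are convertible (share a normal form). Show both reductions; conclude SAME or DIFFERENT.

Term A:
  start: SI(KI)(KK(SS))(IK(KI)K)
  [1] I(KK(SS))(KI(KK(SS)))(IK(KI)K)
  [2] KK(SS)(KI(KK(SS)))(IK(KI)K)
  [3] K(KI(KK(SS)))(IK(KI)K)
  [4] KI(KK(SS))
  [5] I

Term B:
  start: KI(SK)(KI(KI))
  [1] I(KI(KI))
  [2] KI(KI)
  [3] I

Answer: SAME — A ⇓ I, B ⇓ I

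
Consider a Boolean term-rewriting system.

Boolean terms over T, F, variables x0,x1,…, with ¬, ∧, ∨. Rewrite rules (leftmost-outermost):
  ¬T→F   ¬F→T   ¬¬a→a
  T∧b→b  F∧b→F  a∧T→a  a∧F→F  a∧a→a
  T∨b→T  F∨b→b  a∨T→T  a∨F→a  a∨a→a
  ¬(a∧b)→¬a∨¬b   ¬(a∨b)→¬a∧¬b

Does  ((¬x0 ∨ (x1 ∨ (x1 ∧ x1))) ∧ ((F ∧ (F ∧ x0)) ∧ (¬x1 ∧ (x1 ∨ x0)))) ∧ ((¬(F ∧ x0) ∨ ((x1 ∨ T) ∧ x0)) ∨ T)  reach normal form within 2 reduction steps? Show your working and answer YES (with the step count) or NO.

  start: ((¬x0 ∨ (x1 ∨ (x1 ∧ x1))) ∧ ((F ∧ (F ∧ x0)) ∧ (¬x1 ∧ (x1 ∨ x0)))) ∧ ((¬(F ∧ x0) ∨ ((x1 ∨ T) ∧ x0)) ∨ T)
  →1  ((¬x0 ∨ (x1 ∨ x1)) ∧ ((F ∧ (F ∧ x0)) ∧ (¬x1 ∧ (x1 ∨ x0)))) ∧ ((¬(F ∧ x0) ∨ ((x1 ∨ T) ∧ x0)) ∨ T)
  →2  ((¬x0 ∨ x1) ∧ ((F ∧ (F ∧ x0)) ∧ (¬x1 ∧ (x1 ∨ x0)))) ∧ ((¬(F ∧ x0) ∨ ((x1 ∨ T) ∧ x0)) ∨ T)

Answer: NO — after 2 steps the term is ((¬x0 ∨ x1) ∧ ((F ∧ (F ∧ x0)) ∧ (¬x1 ∧ (x1 ∨ x0)))) ∧ ((¬(F ∧ x0) ∨ ((x1 ∨ T) ∧ x0)) ∨ T), not yet normal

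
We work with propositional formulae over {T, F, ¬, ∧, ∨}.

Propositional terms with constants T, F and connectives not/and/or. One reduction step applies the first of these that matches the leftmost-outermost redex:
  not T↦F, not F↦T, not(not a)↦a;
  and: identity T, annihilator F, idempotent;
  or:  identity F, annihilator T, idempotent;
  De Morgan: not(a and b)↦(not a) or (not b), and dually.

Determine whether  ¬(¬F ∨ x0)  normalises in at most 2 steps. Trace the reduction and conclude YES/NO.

  start: ¬(¬F ∨ x0)
  [1] ¬¬F ∧ ¬x0
  [2] F ∧ ¬x0

Answer: NO — after 2 steps the term is F ∧ ¬x0, not yet normal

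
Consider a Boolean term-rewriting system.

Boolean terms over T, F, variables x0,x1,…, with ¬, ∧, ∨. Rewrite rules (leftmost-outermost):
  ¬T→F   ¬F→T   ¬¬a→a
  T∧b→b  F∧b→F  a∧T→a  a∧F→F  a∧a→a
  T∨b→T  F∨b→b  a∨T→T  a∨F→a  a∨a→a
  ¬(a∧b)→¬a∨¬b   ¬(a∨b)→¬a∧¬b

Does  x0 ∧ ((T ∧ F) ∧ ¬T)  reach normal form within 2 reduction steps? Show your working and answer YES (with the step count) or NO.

Answer: NO — after 2 steps the term is x0 ∧ F, not yet normal

Derivation:
  start: x0 ∧ ((T ∧ F) ∧ ¬T)
  step 1: x0 ∧ (F ∧ ¬T)
  step 2: x0 ∧ F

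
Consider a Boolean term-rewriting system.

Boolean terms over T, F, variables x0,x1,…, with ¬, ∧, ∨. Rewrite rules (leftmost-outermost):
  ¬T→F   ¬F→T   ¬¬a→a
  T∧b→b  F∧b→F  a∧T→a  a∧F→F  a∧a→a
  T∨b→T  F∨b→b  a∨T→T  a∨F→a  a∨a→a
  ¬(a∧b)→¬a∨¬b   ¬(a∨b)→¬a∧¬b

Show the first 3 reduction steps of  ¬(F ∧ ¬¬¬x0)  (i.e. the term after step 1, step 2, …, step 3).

Answer: after 3 steps: T

Derivation:
  start: ¬(F ∧ ¬¬¬x0)
  step 1: ¬F ∨ ¬¬¬¬x0
  step 2: T ∨ ¬¬¬¬x0
  step 3: T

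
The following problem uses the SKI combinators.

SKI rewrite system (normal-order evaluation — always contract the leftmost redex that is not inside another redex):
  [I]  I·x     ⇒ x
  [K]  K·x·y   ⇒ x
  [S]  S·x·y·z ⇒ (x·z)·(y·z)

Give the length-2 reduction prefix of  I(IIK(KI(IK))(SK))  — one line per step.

Answer: after 2 steps: IK(KI(IK))(SK)

Derivation:
  start: I(IIK(KI(IK))(SK))
  [1] IIK(KI(IK))(SK)
  [2] IK(KI(IK))(SK)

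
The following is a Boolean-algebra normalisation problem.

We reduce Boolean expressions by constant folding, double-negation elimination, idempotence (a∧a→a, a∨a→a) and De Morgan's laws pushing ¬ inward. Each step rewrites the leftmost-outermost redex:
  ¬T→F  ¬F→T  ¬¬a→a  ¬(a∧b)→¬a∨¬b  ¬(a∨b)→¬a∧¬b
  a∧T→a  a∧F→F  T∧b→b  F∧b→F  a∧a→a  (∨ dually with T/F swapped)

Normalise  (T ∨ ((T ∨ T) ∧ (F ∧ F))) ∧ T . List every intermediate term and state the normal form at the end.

Answer: normal form = T  (in 2 steps)

Derivation:
  start: (T ∨ ((T ∨ T) ∧ (F ∧ F))) ∧ T
  step 1: T ∨ ((T ∨ T) ∧ (F ∧ F))
  step 2: T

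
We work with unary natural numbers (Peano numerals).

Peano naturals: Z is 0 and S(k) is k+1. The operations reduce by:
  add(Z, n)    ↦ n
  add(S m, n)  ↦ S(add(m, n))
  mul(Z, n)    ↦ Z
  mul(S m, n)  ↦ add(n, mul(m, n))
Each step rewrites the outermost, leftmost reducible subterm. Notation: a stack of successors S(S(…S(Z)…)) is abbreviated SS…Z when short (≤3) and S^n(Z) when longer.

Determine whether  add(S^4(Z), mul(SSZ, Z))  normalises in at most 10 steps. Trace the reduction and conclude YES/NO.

Answer: YES — reaches normal form S^4(Z) in 10 ≤ 10 steps

Working:
  start: add(S^4(Z), mul(SSZ, Z))
  [1] S(add(SSSZ, mul(SSZ, Z)))
  [2] S(S(add(SSZ, mul(SSZ, Z))))
  [3] S(S(S(add(SZ, mul(SSZ, Z)))))
  [4] S(S(S(S(add(Z, mul(SSZ, Z))))))
  [5] S(S(S(S(mul(SSZ, Z)))))
  [6] S(S(S(S(add(Z, mul(SZ, Z))))))
  [7] S(S(S(S(mul(SZ, Z)))))
  [8] S(S(S(S(add(Z, mul(Z, Z))))))
  [9] S(S(S(S(mul(Z, Z)))))
  [10] S^4(Z)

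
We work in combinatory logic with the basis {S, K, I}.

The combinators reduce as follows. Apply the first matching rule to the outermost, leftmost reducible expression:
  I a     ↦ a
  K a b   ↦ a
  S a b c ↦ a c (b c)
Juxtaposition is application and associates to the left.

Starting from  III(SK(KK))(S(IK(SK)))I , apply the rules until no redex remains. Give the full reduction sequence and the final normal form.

  start: III(SK(KK))(S(IK(SK)))I
  →1  II(SK(KK))(S(IK(SK)))I
  →2  I(SK(KK))(S(IK(SK)))I
  →3  SK(KK)(S(IK(SK)))I
  →4  K(S(IK(SK)))(KK(S(IK(SK))))I
  →5  S(IK(SK))I
  →6  S(K(SK))I

Answer: normal form = S(K(SK))I  (in 6 steps)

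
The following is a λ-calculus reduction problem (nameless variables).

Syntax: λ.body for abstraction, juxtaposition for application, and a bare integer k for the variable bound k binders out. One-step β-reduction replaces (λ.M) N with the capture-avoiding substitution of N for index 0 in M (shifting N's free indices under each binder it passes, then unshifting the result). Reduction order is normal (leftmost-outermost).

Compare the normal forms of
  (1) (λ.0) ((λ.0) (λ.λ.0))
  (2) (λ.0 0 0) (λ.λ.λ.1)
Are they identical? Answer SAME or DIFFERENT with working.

Answer: DIFFERENT — A ⇓ λ.λ.0, B ⇓ λ.λ.λ.λ.1

Working:
Term A:
  start: (λ.0) ((λ.0) (λ.λ.0))
  [1] (λ.0) (λ.λ.0)
  [2] λ.λ.0

Term B:
  start: (λ.0 0 0) (λ.λ.λ.1)
  [1] (λ.λ.λ.1) (λ.λ.λ.1) (λ.λ.λ.1)
  [2] (λ.λ.1) (λ.λ.λ.1)
  [3] λ.λ.λ.λ.1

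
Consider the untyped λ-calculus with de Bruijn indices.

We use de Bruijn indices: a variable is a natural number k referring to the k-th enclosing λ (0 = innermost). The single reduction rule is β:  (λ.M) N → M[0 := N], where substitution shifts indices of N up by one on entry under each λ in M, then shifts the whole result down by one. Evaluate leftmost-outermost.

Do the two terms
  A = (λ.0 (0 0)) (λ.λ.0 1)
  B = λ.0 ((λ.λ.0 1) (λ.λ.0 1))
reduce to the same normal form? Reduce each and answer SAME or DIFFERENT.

Term A:
  start: (λ.0 (0 0)) (λ.λ.0 1)
  →1  (λ.λ.0 1) ((λ.λ.0 1) (λ.λ.0 1))
  →2  λ.0 ((λ.λ.0 1) (λ.λ.0 1))
  →3  λ.0 (λ.0 (λ.λ.0 1))

Term B:
  start: λ.0 ((λ.λ.0 1) (λ.λ.0 1))
  →1  λ.0 (λ.0 (λ.λ.0 1))

Answer: SAME — A ⇓ λ.0 (λ.0 (λ.λ.0 1)), B ⇓ λ.0 (λ.0 (λ.λ.0 1))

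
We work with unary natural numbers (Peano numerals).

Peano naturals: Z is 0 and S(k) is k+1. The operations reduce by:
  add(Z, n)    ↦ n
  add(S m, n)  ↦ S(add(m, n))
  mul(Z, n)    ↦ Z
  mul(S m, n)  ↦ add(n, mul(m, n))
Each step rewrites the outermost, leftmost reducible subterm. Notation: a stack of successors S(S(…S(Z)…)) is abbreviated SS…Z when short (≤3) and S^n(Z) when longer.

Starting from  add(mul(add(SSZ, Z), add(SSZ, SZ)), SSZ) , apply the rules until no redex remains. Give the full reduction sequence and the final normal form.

  start: add(mul(add(SSZ, Z), add(SSZ, SZ)), SSZ)
  →1  add(mul(S(add(SZ, Z)), add(SSZ, SZ)), SSZ)
  →2  add(add(add(SSZ, SZ), mul(add(SZ, Z), add(SSZ, SZ))), SSZ)
  →3  add(add(S(add(SZ, SZ)), mul(add(SZ, Z), add(SSZ, SZ))), SSZ)
  →4  add(S(add(add(SZ, SZ), mul(add(SZ, Z), add(SSZ, SZ)))), SSZ)
  →5  S(add(add(add(SZ, SZ), mul(add(SZ, Z), add(SSZ, SZ))), SSZ))
  →6  S(add(add(S(add(Z, SZ)), mul(add(SZ, Z), add(SSZ, SZ))), SSZ))
  →7  S(add(S(add(add(Z, SZ), mul(add(SZ, Z), add(SSZ, SZ)))), SSZ))
  →8  S(S(add(add(add(Z, SZ), mul(add(SZ, Z), add(SSZ, SZ))), SSZ)))
  →9  S(S(add(add(SZ, mul(add(SZ, Z), add(SSZ, SZ))), SSZ)))
  →10  S(S(add(S(add(Z, mul(add(SZ, Z), add(SSZ, SZ)))), SSZ)))
  →11  S(S(S(add(add(Z, mul(add(SZ, Z), add(SSZ, SZ))), SSZ))))
  →12  S(S(S(add(mul(add(SZ, Z), add(SSZ, SZ)), SSZ))))
  →13  S(S(S(add(mul(S(add(Z, Z)), add(SSZ, SZ)), SSZ))))
  →14  S(S(S(add(add(add(SSZ, SZ), mul(add(Z, Z), add(SSZ, SZ))), SSZ))))
  →15  S(S(S(add(add(S(add(SZ, SZ)), mul(add(Z, Z), add(SSZ, SZ))), SSZ))))
  →16  S(S(S(add(S(add(add(SZ, SZ), mul(add(Z, Z), add(SSZ, SZ)))), SSZ))))
  →17  S(S(S(S(add(add(add(SZ, SZ), mul(add(Z, Z), add(SSZ, SZ))), SSZ)))))
  →18  S(S(S(S(add(add(S(add(Z, SZ)), mul(add(Z, Z), add(SSZ, SZ))), SSZ)))))
  →19  S(S(S(S(add(S(add(add(Z, SZ), mul(add(Z, Z), add(SSZ, SZ)))), SSZ)))))
  →20  S(S(S(S(S(add(add(add(Z, SZ), mul(add(Z, Z), add(SSZ, SZ))), SSZ))))))
  →21  S(S(S(S(S(add(add(SZ, mul(add(Z, Z), add(SSZ, SZ))), SSZ))))))
  →22  S(S(S(S(S(add(S(add(Z, mul(add(Z, Z), add(SSZ, SZ)))), SSZ))))))
  →23  S(S(S(S(S(S(add(add(Z, mul(add(Z, Z), add(SSZ, SZ))), SSZ)))))))
  →24  S(S(S(S(S(S(add(mul(add(Z, Z), add(SSZ, SZ)), SSZ)))))))
  →25  S(S(S(S(S(S(add(mul(Z, add(SSZ, SZ)), SSZ)))))))
  →26  S(S(S(S(S(S(add(Z, SSZ)))))))
  →27  S^8(Z)

Answer: normal form = S^8(Z)  (in 27 steps)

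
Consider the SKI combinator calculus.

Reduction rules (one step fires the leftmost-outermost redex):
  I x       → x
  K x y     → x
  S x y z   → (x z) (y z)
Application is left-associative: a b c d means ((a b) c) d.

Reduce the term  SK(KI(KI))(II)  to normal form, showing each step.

Answer: normal form = I  (in 3 steps)

Derivation:
  start: SK(KI(KI))(II)
  step 1: K(II)(KI(KI)(II))
  step 2: II
  step 3: I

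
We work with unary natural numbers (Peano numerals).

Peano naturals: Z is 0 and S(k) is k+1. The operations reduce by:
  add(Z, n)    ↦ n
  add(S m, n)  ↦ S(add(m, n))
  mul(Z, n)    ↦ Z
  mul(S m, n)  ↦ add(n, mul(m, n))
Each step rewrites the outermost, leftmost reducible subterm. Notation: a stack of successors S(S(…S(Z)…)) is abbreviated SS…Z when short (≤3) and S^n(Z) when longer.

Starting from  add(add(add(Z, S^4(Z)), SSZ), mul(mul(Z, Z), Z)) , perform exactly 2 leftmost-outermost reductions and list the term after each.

Answer: after 2 steps: add(S(add(SSSZ, SSZ)), mul(mul(Z, Z), Z))

Working:
  start: add(add(add(Z, S^4(Z)), SSZ), mul(mul(Z, Z), Z))
  step 1: add(add(S^4(Z), SSZ), mul(mul(Z, Z), Z))
  step 2: add(S(add(SSSZ, SSZ)), mul(mul(Z, Z), Z))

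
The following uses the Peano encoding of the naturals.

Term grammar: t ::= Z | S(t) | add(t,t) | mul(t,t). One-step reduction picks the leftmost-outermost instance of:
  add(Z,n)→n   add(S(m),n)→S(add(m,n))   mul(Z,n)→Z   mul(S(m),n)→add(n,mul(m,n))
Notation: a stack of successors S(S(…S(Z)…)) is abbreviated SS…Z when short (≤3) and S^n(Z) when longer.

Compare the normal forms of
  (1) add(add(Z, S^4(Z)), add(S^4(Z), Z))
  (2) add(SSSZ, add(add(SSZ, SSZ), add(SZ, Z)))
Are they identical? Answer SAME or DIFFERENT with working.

Term A:
  start: add(add(Z, S^4(Z)), add(S^4(Z), Z))
  →1  add(S^4(Z), add(S^4(Z), Z))
  →2  S(add(SSSZ, add(S^4(Z), Z)))
  →3  S(S(add(SSZ, add(S^4(Z), Z))))
  →4  S(S(S(add(SZ, add(S^4(Z), Z)))))
  →5  S(S(S(S(add(Z, add(S^4(Z), Z))))))
  →6  S(S(S(S(add(S^4(Z), Z)))))
  →7  S(S(S(S(S(add(SSSZ, Z))))))
  →8  S(S(S(S(S(S(add(SSZ, Z)))))))
  →9  S(S(S(S(S(S(S(add(SZ, Z))))))))
  →10  S(S(S(S(S(S(S(S(add(Z, Z)))))))))
  →11  S^8(Z)

Term B:
  start: add(SSSZ, add(add(SSZ, SSZ), add(SZ, Z)))
  →1  S(add(SSZ, add(add(SSZ, SSZ), add(SZ, Z))))
  →2  S(S(add(SZ, add(add(SSZ, SSZ), add(SZ, Z)))))
  →3  S(S(S(add(Z, add(add(SSZ, SSZ), add(SZ, Z))))))
  →4  S(S(S(add(add(SSZ, SSZ), add(SZ, Z)))))
  →5  S(S(S(add(S(add(SZ, SSZ)), add(SZ, Z)))))
  →6  S(S(S(S(add(add(SZ, SSZ), add(SZ, Z))))))
  →7  S(S(S(S(add(S(add(Z, SSZ)), add(SZ, Z))))))
  →8  S(S(S(S(S(add(add(Z, SSZ), add(SZ, Z)))))))
  →9  S(S(S(S(S(add(SSZ, add(SZ, Z)))))))
  →10  S(S(S(S(S(S(add(SZ, add(SZ, Z))))))))
  →11  S(S(S(S(S(S(S(add(Z, add(SZ, Z)))))))))
  →12  S(S(S(S(S(S(S(add(SZ, Z))))))))
  →13  S(S(S(S(S(S(S(S(add(Z, Z)))))))))
  →14  S^8(Z)

Answer: SAME — A ⇓ S^8(Z), B ⇓ S^8(Z)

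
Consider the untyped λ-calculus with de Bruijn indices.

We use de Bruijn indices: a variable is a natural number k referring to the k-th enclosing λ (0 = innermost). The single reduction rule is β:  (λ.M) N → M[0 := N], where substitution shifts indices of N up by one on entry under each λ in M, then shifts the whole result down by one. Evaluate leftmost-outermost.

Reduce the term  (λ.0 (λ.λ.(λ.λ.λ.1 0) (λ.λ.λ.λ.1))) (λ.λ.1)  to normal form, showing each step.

Answer: normal form = λ.λ.λ.λ.λ.1 0  (in 3 steps)

Derivation:
  start: (λ.0 (λ.λ.(λ.λ.λ.1 0) (λ.λ.λ.λ.1))) (λ.λ.1)
  →1  (λ.λ.1) (λ.λ.(λ.λ.λ.1 0) (λ.λ.λ.λ.1))
  →2  λ.λ.λ.(λ.λ.λ.1 0) (λ.λ.λ.λ.1)
  →3  λ.λ.λ.λ.λ.1 0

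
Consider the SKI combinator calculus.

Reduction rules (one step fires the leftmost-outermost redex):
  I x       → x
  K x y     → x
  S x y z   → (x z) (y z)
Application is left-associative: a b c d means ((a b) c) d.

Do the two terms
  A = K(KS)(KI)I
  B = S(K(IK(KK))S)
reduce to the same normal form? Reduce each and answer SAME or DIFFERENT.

Term A:
  start: K(KS)(KI)I
  step 1: KSI
  step 2: S

Term B:
  start: S(K(IK(KK))S)
  step 1: S(IK(KK))
  step 2: S(K(KK))

Answer: DIFFERENT — A ⇓ S, B ⇓ S(K(KK))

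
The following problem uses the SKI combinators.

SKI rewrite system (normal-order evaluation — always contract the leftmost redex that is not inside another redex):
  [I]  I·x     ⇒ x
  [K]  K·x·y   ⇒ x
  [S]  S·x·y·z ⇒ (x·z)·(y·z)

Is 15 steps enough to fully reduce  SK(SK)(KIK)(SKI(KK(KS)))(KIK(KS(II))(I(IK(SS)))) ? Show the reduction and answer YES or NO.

  start: SK(SK)(KIK)(SKI(KK(KS)))(KIK(KS(II))(I(IK(SS))))
  [1] K(KIK)(SK(KIK))(SKI(KK(KS)))(KIK(KS(II))(I(IK(SS))))
  [2] KIK(SKI(KK(KS)))(KIK(KS(II))(I(IK(SS))))
  [3] I(SKI(KK(KS)))(KIK(KS(II))(I(IK(SS))))
  [4] SKI(KK(KS))(KIK(KS(II))(I(IK(SS))))
  [5] K(KK(KS))(I(KK(KS)))(KIK(KS(II))(I(IK(SS))))
  [6] KK(KS)(KIK(KS(II))(I(IK(SS))))
  [7] K(KIK(KS(II))(I(IK(SS))))
  [8] K(I(KS(II))(I(IK(SS))))
  [9] K(KS(II)(I(IK(SS))))
  [10] K(S(I(IK(SS))))
  [11] K(S(IK(SS)))
  [12] K(S(K(SS)))

Answer: YES — reaches normal form K(S(K(SS))) in 12 ≤ 15 steps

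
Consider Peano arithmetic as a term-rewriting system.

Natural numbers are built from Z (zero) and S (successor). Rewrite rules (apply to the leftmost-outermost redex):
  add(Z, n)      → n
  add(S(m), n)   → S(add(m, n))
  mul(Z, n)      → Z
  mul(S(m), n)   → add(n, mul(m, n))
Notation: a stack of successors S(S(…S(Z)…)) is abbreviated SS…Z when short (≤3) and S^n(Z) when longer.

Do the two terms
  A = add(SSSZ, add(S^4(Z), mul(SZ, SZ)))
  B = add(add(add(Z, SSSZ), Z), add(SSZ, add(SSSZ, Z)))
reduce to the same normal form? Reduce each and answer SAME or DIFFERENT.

Term A:
  start: add(SSSZ, add(S^4(Z), mul(SZ, SZ)))
  [1] S(add(SSZ, add(S^4(Z), mul(SZ, SZ))))
  [2] S(S(add(SZ, add(S^4(Z), mul(SZ, SZ)))))
  [3] S(S(S(add(Z, add(S^4(Z), mul(SZ, SZ))))))
  [4] S(S(S(add(S^4(Z), mul(SZ, SZ)))))
  [5] S(S(S(S(add(SSSZ, mul(SZ, SZ))))))
  [6] S(S(S(S(S(add(SSZ, mul(SZ, SZ)))))))
  [7] S(S(S(S(S(S(add(SZ, mul(SZ, SZ))))))))
  [8] S(S(S(S(S(S(S(add(Z, mul(SZ, SZ)))))))))
  [9] S(S(S(S(S(S(S(mul(SZ, SZ))))))))
  [10] S(S(S(S(S(S(S(add(SZ, mul(Z, SZ)))))))))
  [11] S(S(S(S(S(S(S(S(add(Z, mul(Z, SZ))))))))))
  [12] S(S(S(S(S(S(S(S(mul(Z, SZ)))))))))
  [13] S^8(Z)

Term B:
  start: add(add(add(Z, SSSZ), Z), add(SSZ, add(SSSZ, Z)))
  [1] add(add(SSSZ, Z), add(SSZ, add(SSSZ, Z)))
  [2] add(S(add(SSZ, Z)), add(SSZ, add(SSSZ, Z)))
  [3] S(add(add(SSZ, Z), add(SSZ, add(SSSZ, Z))))
  [4] S(add(S(add(SZ, Z)), add(SSZ, add(SSSZ, Z))))
  [5] S(S(add(add(SZ, Z), add(SSZ, add(SSSZ, Z)))))
  [6] S(S(add(S(add(Z, Z)), add(SSZ, add(SSSZ, Z)))))
  [7] S(S(S(add(add(Z, Z), add(SSZ, add(SSSZ, Z))))))
  [8] S(S(S(add(Z, add(SSZ, add(SSSZ, Z))))))
  [9] S(S(S(add(SSZ, add(SSSZ, Z)))))
  [10] S(S(S(S(add(SZ, add(SSSZ, Z))))))
  [11] S(S(S(S(S(add(Z, add(SSSZ, Z)))))))
  [12] S(S(S(S(S(add(SSSZ, Z))))))
  [13] S(S(S(S(S(S(add(SSZ, Z)))))))
  [14] S(S(S(S(S(S(S(add(SZ, Z))))))))
  [15] S(S(S(S(S(S(S(S(add(Z, Z)))))))))
  [16] S^8(Z)

Answer: SAME — A ⇓ S^8(Z), B ⇓ S^8(Z)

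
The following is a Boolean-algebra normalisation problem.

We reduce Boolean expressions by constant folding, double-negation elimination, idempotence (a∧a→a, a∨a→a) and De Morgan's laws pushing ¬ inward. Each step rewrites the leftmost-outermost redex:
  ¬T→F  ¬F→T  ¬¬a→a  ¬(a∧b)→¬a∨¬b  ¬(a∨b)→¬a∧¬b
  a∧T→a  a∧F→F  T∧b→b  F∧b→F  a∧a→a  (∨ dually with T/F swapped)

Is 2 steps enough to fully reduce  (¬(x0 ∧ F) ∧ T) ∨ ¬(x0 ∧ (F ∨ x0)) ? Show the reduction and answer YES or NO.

  start: (¬(x0 ∧ F) ∧ T) ∨ ¬(x0 ∧ (F ∨ x0))
  step 1: ¬(x0 ∧ F) ∨ ¬(x0 ∧ (F ∨ x0))
  step 2: (¬x0 ∨ ¬F) ∨ ¬(x0 ∧ (F ∨ x0))

Answer: NO — after 2 steps the term is (¬x0 ∨ ¬F) ∨ ¬(x0 ∧ (F ∨ x0)), not yet normal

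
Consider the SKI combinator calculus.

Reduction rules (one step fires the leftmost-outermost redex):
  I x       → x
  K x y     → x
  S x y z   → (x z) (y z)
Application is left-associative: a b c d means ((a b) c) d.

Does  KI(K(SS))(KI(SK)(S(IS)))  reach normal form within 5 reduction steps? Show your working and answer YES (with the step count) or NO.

  start: KI(K(SS))(KI(SK)(S(IS)))
  →1  I(KI(SK)(S(IS)))
  →2  KI(SK)(S(IS))
  →3  I(S(IS))
  →4  S(IS)
  →5  SS

Answer: YES — reaches normal form SS in 5 ≤ 5 steps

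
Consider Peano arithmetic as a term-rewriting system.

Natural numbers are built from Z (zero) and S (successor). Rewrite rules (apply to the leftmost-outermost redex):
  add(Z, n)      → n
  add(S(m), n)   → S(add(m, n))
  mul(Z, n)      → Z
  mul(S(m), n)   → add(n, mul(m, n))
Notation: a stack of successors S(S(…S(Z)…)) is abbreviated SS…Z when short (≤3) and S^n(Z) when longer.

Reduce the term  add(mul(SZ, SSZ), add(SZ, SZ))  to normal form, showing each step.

Answer: normal form = S^4(Z)  (in 10 steps)

Derivation:
  start: add(mul(SZ, SSZ), add(SZ, SZ))
  [1] add(add(SSZ, mul(Z, SSZ)), add(SZ, SZ))
  [2] add(S(add(SZ, mul(Z, SSZ))), add(SZ, SZ))
  [3] S(add(add(SZ, mul(Z, SSZ)), add(SZ, SZ)))
  [4] S(add(S(add(Z, mul(Z, SSZ))), add(SZ, SZ)))
  [5] S(S(add(add(Z, mul(Z, SSZ)), add(SZ, SZ))))
  [6] S(S(add(mul(Z, SSZ), add(SZ, SZ))))
  [7] S(S(add(Z, add(SZ, SZ))))
  [8] S(S(add(SZ, SZ)))
  [9] S(S(S(add(Z, SZ))))
  [10] S^4(Z)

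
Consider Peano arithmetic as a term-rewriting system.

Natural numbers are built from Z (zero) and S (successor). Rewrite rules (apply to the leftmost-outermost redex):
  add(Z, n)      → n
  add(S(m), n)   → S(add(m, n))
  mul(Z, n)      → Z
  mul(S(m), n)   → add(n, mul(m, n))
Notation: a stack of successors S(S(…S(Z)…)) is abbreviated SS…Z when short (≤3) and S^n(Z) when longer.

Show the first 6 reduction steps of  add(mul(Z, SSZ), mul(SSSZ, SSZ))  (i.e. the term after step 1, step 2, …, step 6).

Answer: after 6 steps: S(S(mul(SSZ, SSZ)))

Reduction:
  start: add(mul(Z, SSZ), mul(SSSZ, SSZ))
  [1] add(Z, mul(SSSZ, SSZ))
  [2] mul(SSSZ, SSZ)
  [3] add(SSZ, mul(SSZ, SSZ))
  [4] S(add(SZ, mul(SSZ, SSZ)))
  [5] S(S(add(Z, mul(SSZ, SSZ))))
  [6] S(S(mul(SSZ, SSZ)))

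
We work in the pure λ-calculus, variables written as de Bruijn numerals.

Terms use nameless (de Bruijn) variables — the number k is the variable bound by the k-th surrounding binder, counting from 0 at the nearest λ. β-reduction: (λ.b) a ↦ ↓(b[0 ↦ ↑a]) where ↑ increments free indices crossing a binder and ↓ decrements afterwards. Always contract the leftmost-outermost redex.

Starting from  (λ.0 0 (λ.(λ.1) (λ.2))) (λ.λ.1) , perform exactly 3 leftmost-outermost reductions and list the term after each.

Answer: after 3 steps: λ.λ.1

Reduction:
  start: (λ.0 0 (λ.(λ.1) (λ.2))) (λ.λ.1)
  [1] (λ.λ.1) (λ.λ.1) (λ.(λ.1) (λ.λ.λ.1))
  [2] (λ.λ.λ.1) (λ.(λ.1) (λ.λ.λ.1))
  [3] λ.λ.1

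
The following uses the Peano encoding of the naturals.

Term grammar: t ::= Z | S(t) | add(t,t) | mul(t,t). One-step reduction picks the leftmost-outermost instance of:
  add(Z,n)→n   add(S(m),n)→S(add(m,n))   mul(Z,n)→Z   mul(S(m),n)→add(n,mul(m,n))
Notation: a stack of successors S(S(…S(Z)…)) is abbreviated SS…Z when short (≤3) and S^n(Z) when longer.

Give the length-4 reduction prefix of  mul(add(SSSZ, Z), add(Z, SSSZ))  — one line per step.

  start: mul(add(SSSZ, Z), add(Z, SSSZ))
  [1] mul(S(add(SSZ, Z)), add(Z, SSSZ))
  [2] add(add(Z, SSSZ), mul(add(SSZ, Z), add(Z, SSSZ)))
  [3] add(SSSZ, mul(add(SSZ, Z), add(Z, SSSZ)))
  [4] S(add(SSZ, mul(add(SSZ, Z), add(Z, SSSZ))))

Answer: after 4 steps: S(add(SSZ, mul(add(SSZ, Z), add(Z, SSSZ))))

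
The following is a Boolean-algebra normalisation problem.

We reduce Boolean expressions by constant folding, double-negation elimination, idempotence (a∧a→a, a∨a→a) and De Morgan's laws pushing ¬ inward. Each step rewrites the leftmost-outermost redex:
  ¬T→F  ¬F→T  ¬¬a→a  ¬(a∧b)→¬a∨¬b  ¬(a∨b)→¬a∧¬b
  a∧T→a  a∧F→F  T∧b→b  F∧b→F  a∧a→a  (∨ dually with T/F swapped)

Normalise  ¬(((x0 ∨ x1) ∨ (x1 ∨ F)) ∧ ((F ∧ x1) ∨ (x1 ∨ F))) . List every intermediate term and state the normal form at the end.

  start: ¬(((x0 ∨ x1) ∨ (x1 ∨ F)) ∧ ((F ∧ x1) ∨ (x1 ∨ F)))
  [1] ¬((x0 ∨ x1) ∨ (x1 ∨ F)) ∨ ¬((F ∧ x1) ∨ (x1 ∨ F))
  [2] (¬(x0 ∨ x1) ∧ ¬(x1 ∨ F)) ∨ ¬((F ∧ x1) ∨ (x1 ∨ F))
  [3] ((¬x0 ∧ ¬x1) ∧ ¬(x1 ∨ F)) ∨ ¬((F ∧ x1) ∨ (x1 ∨ F))
  [4] ((¬x0 ∧ ¬x1) ∧ (¬x1 ∧ ¬F)) ∨ ¬((F ∧ x1) ∨ (x1 ∨ F))
  [5] ((¬x0 ∧ ¬x1) ∧ (¬x1 ∧ T)) ∨ ¬((F ∧ x1) ∨ (x1 ∨ F))
  [6] ((¬x0 ∧ ¬x1) ∧ ¬x1) ∨ ¬((F ∧ x1) ∨ (x1 ∨ F))
  [7] ((¬x0 ∧ ¬x1) ∧ ¬x1) ∨ (¬(F ∧ x1) ∧ ¬(x1 ∨ F))
  [8] ((¬x0 ∧ ¬x1) ∧ ¬x1) ∨ ((¬F ∨ ¬x1) ∧ ¬(x1 ∨ F))
  [9] ((¬x0 ∧ ¬x1) ∧ ¬x1) ∨ ((T ∨ ¬x1) ∧ ¬(x1 ∨ F))
  [10] ((¬x0 ∧ ¬x1) ∧ ¬x1) ∨ (T ∧ ¬(x1 ∨ F))
  [11] ((¬x0 ∧ ¬x1) ∧ ¬x1) ∨ ¬(x1 ∨ F)
  [12] ((¬x0 ∧ ¬x1) ∧ ¬x1) ∨ (¬x1 ∧ ¬F)
  [13] ((¬x0 ∧ ¬x1) ∧ ¬x1) ∨ (¬x1 ∧ T)
  [14] ((¬x0 ∧ ¬x1) ∧ ¬x1) ∨ ¬x1

Answer: normal form = ((¬x0 ∧ ¬x1) ∧ ¬x1) ∨ ¬x1  (in 14 steps)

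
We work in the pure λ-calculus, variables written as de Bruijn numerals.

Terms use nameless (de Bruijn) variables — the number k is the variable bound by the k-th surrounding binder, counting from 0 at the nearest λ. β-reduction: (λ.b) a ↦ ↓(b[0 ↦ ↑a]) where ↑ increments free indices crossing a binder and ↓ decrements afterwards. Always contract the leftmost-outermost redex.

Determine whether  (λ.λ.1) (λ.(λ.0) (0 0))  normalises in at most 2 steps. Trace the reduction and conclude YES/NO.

Answer: YES — reaches normal form λ.λ.0 0 in 2 ≤ 2 steps

Derivation:
  start: (λ.λ.1) (λ.(λ.0) (0 0))
  [1] λ.λ.(λ.0) (0 0)
  [2] λ.λ.0 0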